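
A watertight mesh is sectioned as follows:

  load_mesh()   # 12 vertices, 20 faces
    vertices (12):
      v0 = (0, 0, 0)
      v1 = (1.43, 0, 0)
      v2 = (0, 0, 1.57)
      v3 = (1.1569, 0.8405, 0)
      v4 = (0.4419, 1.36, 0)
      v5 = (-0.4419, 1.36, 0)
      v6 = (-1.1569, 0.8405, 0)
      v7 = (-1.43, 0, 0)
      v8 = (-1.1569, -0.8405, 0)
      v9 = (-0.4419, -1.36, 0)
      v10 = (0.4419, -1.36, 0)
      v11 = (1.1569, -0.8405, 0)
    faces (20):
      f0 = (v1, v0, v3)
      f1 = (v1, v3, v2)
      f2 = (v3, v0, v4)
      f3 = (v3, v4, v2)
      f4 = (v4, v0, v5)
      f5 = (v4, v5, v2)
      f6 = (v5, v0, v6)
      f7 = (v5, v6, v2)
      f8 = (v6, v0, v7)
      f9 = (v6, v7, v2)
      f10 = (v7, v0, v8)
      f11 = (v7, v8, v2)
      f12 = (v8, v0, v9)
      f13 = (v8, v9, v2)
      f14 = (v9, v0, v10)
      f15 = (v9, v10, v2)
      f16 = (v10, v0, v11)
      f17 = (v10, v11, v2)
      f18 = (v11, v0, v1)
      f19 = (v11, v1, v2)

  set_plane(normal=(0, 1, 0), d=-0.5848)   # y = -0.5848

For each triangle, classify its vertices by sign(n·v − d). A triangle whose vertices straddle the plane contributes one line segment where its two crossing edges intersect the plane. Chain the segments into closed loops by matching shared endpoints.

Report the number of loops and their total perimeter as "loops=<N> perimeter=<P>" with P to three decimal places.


Straddling triangles (10 of 20):
  (v7,v0,v8) [++-] → (-0.804944, -0.5848, 0)–(-1.23998, -0.5848, 0)  len=0.4350
  (v7,v8,v2) [+-+] → (-1.23998, -0.5848, 0)–(-0.804944, -0.5848, 0.477631)  len=0.6461
  (v8,v0,v9) [-+-] → (-0.804944, -0.5848, 0)–(-0.190017, -0.5848, 0)  len=0.6149
  (v8,v9,v2) [--+] → (-0.190017, -0.5848, 0.8949)–(-0.804944, -0.5848, 0.477631)  len=0.7431
  (v9,v0,v10) [-+-] → (-0.190017, -0.5848, 0)–(0.190017, -0.5848, 0)  len=0.3800
  (v9,v10,v2) [--+] → (0.190017, -0.5848, 0.8949)–(-0.190017, -0.5848, 0.8949)  len=0.3800
  (v10,v0,v11) [-+-] → (0.190017, -0.5848, 0)–(0.804944, -0.5848, 0)  len=0.6149
  (v10,v11,v2) [--+] → (0.804944, -0.5848, 0.477631)–(0.190017, -0.5848, 0.8949)  len=0.7431
  (v11,v0,v1) [-++] → (0.804944, -0.5848, 0)–(1.23998, -0.5848, 0)  len=0.4350
  (v11,v1,v2) [-++] → (1.23998, -0.5848, 0)–(0.804944, -0.5848, 0.477631)  len=0.6461

Chained into 1 loop(s):
  loop 1: 10 segments, perimeter = 5.6384
Total perimeter = 5.638

loops=1 perimeter=5.638


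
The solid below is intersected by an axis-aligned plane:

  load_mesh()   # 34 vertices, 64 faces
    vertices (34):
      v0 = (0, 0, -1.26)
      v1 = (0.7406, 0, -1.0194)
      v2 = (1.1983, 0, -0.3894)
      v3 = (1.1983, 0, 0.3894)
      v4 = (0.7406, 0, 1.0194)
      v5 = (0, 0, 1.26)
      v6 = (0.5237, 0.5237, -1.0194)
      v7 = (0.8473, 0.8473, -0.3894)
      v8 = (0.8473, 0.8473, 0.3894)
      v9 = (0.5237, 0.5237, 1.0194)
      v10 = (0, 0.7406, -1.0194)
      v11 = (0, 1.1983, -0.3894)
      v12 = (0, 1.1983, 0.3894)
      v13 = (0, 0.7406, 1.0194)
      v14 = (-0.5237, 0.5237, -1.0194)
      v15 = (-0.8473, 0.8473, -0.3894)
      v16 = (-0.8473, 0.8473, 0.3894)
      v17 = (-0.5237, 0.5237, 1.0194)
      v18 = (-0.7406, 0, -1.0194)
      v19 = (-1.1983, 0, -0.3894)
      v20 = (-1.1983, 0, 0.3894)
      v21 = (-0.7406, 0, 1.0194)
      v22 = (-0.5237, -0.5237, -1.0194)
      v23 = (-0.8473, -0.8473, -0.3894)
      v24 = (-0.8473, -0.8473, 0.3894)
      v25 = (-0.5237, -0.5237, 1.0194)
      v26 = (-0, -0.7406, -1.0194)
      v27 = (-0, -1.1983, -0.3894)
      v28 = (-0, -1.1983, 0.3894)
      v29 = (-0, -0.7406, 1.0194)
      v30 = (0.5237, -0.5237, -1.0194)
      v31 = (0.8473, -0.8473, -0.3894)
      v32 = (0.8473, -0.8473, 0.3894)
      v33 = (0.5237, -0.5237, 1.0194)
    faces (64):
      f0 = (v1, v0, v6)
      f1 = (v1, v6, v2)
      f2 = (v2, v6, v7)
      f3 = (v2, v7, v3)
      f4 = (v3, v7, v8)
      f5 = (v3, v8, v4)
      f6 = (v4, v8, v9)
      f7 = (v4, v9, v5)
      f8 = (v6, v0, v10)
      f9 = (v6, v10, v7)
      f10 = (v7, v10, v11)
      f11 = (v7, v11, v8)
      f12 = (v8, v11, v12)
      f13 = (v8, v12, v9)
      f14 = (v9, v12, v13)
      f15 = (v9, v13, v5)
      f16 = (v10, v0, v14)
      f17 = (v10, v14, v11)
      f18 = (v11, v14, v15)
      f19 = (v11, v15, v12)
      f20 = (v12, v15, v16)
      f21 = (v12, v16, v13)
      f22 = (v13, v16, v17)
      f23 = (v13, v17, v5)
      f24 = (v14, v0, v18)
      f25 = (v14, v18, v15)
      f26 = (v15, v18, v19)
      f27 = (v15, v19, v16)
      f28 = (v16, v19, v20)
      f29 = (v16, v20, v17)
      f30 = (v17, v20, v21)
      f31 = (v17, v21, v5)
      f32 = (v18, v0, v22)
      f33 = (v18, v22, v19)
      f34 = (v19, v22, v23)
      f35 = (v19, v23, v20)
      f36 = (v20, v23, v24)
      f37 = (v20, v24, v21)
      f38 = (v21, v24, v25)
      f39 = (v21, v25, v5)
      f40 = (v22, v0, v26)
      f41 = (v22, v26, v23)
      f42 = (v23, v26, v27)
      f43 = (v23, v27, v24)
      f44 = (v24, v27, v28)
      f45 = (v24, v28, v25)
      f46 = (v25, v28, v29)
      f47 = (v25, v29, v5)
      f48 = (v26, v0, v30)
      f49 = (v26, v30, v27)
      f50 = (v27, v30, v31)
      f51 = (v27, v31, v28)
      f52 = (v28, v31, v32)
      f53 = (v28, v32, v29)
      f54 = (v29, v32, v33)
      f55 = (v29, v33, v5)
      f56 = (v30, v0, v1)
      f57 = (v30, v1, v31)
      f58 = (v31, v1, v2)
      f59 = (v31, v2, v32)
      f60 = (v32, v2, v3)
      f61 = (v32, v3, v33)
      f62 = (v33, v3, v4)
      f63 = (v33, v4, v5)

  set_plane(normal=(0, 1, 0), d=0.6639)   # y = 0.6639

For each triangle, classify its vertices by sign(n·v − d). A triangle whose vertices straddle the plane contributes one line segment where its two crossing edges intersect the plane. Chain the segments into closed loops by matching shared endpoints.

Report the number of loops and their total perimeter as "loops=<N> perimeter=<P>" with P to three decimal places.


loops=1 perimeter=6.275

Straddling triangles (20 of 64):
  (v2,v6,v7) [--+] → (0.6639, 0.6639, -0.746452)–(0.923275, 0.6639, -0.3894)  len=0.4413
  (v2,v7,v3) [-+-] → (0.923275, 0.6639, -0.3894)–(0.923275, 0.6639, -0.220827)  len=0.1686
  (v3,v7,v8) [-++] → (0.923275, 0.6639, -0.220827)–(0.923275, 0.6639, 0.3894)  len=0.6102
  (v3,v8,v4) [-+-] → (0.923275, 0.6639, 0.3894)–(0.824205, 0.6639, 0.525765)  len=0.1686
  (v4,v8,v9) [-+-] → (0.824205, 0.6639, 0.525765)–(0.6639, 0.6639, 0.746452)  len=0.2728
  (v6,v0,v10) [--+] → (0, 0.6639, -1.04432)–(0.18519, 0.6639, -1.0194)  len=0.1869
  (v6,v10,v7) [-++] → (0.18519, 0.6639, -1.0194)–(0.6639, 0.6639, -0.746452)  len=0.5511
  (v8,v12,v9) [++-] → (0.414861, 0.6639, 0.888469)–(0.6639, 0.6639, 0.746452)  len=0.2867
  (v9,v12,v13) [-++] → (0.414861, 0.6639, 0.888469)–(0.18519, 0.6639, 1.0194)  len=0.2644
  (v9,v13,v5) [-+-] → (0.18519, 0.6639, 1.0194)–(0, 0.6639, 1.04432)  len=0.1869
  (v10,v0,v14) [+--] → (0, 0.6639, -1.04432)–(-0.18519, 0.6639, -1.0194)  len=0.1869
  (v10,v14,v11) [+-+] → (-0.18519, 0.6639, -1.0194)–(-0.414861, 0.6639, -0.888469)  len=0.2644
  (v11,v14,v15) [+-+] → (-0.414861, 0.6639, -0.888469)–(-0.6639, 0.6639, -0.746452)  len=0.2867
  (v13,v16,v17) [++-] → (-0.6639, 0.6639, 0.746452)–(-0.18519, 0.6639, 1.0194)  len=0.5511
  (v13,v17,v5) [+--] → (-0.18519, 0.6639, 1.0194)–(0, 0.6639, 1.04432)  len=0.1869
  (v14,v18,v15) [--+] → (-0.824205, 0.6639, -0.525765)–(-0.6639, 0.6639, -0.746452)  len=0.2728
  (v15,v18,v19) [+--] → (-0.824205, 0.6639, -0.525765)–(-0.923275, 0.6639, -0.3894)  len=0.1686
  (v15,v19,v16) [+-+] → (-0.923275, 0.6639, -0.3894)–(-0.923275, 0.6639, 0.220827)  len=0.6102
  (v16,v19,v20) [+--] → (-0.923275, 0.6639, 0.220827)–(-0.923275, 0.6639, 0.3894)  len=0.1686
  (v16,v20,v17) [+--] → (-0.923275, 0.6639, 0.3894)–(-0.6639, 0.6639, 0.746452)  len=0.4413

Chained into 1 loop(s):
  loop 1: 20 segments, perimeter = 6.2745
Total perimeter = 6.275


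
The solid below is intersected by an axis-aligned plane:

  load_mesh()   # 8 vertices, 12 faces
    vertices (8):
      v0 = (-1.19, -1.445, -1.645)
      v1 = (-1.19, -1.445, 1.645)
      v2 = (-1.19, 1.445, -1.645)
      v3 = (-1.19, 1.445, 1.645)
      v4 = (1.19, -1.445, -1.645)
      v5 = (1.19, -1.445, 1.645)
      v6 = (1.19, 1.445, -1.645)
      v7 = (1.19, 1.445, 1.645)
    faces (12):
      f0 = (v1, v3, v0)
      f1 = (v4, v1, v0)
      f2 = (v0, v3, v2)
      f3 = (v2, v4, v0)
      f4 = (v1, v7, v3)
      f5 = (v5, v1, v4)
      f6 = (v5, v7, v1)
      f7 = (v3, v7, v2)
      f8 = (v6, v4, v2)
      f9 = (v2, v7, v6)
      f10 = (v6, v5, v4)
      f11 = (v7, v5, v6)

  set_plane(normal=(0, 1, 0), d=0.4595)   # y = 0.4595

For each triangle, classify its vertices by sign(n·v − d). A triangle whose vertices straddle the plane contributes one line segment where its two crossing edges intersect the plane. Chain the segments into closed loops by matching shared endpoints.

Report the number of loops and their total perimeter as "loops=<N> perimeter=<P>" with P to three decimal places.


Straddling triangles (8 of 12):
  (v1,v3,v0) [-+-] → (-1.19, 0.4595, 1.645)–(-1.19, 0.4595, 0.523099)  len=1.1219
  (v0,v3,v2) [-++] → (-1.19, 0.4595, 0.523099)–(-1.19, 0.4595, -1.645)  len=2.1681
  (v2,v4,v0) [+--] → (-0.378412, 0.4595, -1.645)–(-1.19, 0.4595, -1.645)  len=0.8116
  (v1,v7,v3) [-++] → (0.378412, 0.4595, 1.645)–(-1.19, 0.4595, 1.645)  len=1.5684
  (v5,v7,v1) [-+-] → (1.19, 0.4595, 1.645)–(0.378412, 0.4595, 1.645)  len=0.8116
  (v6,v4,v2) [+-+] → (1.19, 0.4595, -1.645)–(-0.378412, 0.4595, -1.645)  len=1.5684
  (v6,v5,v4) [+--] → (1.19, 0.4595, -0.523099)–(1.19, 0.4595, -1.645)  len=1.1219
  (v7,v5,v6) [+-+] → (1.19, 0.4595, 1.645)–(1.19, 0.4595, -0.523099)  len=2.1681

Chained into 1 loop(s):
  loop 1: 8 segments, perimeter = 11.3400
Total perimeter = 11.340

loops=1 perimeter=11.340


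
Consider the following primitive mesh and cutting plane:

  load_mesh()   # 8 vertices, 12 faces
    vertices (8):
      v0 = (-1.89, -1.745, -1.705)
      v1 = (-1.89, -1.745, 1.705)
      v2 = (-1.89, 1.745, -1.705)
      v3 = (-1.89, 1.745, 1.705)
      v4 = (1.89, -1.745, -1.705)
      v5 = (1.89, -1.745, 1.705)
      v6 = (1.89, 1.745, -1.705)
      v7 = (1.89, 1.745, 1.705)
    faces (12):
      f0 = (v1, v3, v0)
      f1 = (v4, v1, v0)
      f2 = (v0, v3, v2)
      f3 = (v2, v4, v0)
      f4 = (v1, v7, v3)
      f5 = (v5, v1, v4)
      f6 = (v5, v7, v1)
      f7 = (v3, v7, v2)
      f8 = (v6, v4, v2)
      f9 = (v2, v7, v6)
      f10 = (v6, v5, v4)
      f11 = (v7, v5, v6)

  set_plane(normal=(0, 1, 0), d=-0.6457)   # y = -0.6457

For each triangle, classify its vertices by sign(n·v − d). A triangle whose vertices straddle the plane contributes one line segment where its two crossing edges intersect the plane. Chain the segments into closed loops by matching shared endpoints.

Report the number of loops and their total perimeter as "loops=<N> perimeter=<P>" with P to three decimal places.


loops=1 perimeter=14.380

Straddling triangles (8 of 12):
  (v1,v3,v0) [-+-] → (-1.89, -0.6457, 1.705)–(-1.89, -0.6457, -0.630899)  len=2.3359
  (v0,v3,v2) [-++] → (-1.89, -0.6457, -0.630899)–(-1.89, -0.6457, -1.705)  len=1.0741
  (v2,v4,v0) [+--] → (0.699354, -0.6457, -1.705)–(-1.89, -0.6457, -1.705)  len=2.5894
  (v1,v7,v3) [-++] → (-0.699354, -0.6457, 1.705)–(-1.89, -0.6457, 1.705)  len=1.1906
  (v5,v7,v1) [-+-] → (1.89, -0.6457, 1.705)–(-0.699354, -0.6457, 1.705)  len=2.5894
  (v6,v4,v2) [+-+] → (1.89, -0.6457, -1.705)–(0.699354, -0.6457, -1.705)  len=1.1906
  (v6,v5,v4) [+--] → (1.89, -0.6457, 0.630899)–(1.89, -0.6457, -1.705)  len=2.3359
  (v7,v5,v6) [+-+] → (1.89, -0.6457, 1.705)–(1.89, -0.6457, 0.630899)  len=1.0741

Chained into 1 loop(s):
  loop 1: 8 segments, perimeter = 14.3800
Total perimeter = 14.380


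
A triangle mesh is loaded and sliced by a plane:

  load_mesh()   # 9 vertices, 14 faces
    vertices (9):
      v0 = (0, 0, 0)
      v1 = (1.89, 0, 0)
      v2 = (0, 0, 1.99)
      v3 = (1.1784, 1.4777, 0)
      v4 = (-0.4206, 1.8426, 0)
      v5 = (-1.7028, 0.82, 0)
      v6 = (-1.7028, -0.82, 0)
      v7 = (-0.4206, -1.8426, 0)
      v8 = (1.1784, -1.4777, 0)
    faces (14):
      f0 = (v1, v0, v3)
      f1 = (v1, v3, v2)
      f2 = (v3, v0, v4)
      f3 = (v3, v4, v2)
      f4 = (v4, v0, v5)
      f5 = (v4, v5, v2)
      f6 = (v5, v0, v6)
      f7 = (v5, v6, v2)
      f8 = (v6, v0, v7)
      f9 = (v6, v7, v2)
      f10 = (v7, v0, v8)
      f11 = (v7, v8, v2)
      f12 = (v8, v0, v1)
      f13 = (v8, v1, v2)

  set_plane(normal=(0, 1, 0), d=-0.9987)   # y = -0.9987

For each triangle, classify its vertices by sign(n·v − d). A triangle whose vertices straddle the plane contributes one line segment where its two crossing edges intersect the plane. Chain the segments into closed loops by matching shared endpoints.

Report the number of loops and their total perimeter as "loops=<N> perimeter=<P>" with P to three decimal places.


Straddling triangles (6 of 14):
  (v6,v0,v7) [++-] → (-0.227968, -0.9987, 0)–(-1.47873, -0.9987, 0)  len=1.2508
  (v6,v7,v2) [+-+] → (-1.47873, -0.9987, 0)–(-0.227968, -0.9987, 0.911408)  len=1.5476
  (v7,v0,v8) [-+-] → (-0.227968, -0.9987, 0)–(0.796419, -0.9987, 0)  len=1.0244
  (v7,v8,v2) [--+] → (0.796419, -0.9987, 0.645063)–(-0.227968, -0.9987, 0.911408)  len=1.0584
  (v8,v0,v1) [-++] → (0.796419, -0.9987, 0)–(1.40907, -0.9987, 0)  len=0.6126
  (v8,v1,v2) [-++] → (1.40907, -0.9987, 0)–(0.796419, -0.9987, 0.645063)  len=0.8896

Chained into 1 loop(s):
  loop 1: 6 segments, perimeter = 6.3835
Total perimeter = 6.383

loops=1 perimeter=6.383


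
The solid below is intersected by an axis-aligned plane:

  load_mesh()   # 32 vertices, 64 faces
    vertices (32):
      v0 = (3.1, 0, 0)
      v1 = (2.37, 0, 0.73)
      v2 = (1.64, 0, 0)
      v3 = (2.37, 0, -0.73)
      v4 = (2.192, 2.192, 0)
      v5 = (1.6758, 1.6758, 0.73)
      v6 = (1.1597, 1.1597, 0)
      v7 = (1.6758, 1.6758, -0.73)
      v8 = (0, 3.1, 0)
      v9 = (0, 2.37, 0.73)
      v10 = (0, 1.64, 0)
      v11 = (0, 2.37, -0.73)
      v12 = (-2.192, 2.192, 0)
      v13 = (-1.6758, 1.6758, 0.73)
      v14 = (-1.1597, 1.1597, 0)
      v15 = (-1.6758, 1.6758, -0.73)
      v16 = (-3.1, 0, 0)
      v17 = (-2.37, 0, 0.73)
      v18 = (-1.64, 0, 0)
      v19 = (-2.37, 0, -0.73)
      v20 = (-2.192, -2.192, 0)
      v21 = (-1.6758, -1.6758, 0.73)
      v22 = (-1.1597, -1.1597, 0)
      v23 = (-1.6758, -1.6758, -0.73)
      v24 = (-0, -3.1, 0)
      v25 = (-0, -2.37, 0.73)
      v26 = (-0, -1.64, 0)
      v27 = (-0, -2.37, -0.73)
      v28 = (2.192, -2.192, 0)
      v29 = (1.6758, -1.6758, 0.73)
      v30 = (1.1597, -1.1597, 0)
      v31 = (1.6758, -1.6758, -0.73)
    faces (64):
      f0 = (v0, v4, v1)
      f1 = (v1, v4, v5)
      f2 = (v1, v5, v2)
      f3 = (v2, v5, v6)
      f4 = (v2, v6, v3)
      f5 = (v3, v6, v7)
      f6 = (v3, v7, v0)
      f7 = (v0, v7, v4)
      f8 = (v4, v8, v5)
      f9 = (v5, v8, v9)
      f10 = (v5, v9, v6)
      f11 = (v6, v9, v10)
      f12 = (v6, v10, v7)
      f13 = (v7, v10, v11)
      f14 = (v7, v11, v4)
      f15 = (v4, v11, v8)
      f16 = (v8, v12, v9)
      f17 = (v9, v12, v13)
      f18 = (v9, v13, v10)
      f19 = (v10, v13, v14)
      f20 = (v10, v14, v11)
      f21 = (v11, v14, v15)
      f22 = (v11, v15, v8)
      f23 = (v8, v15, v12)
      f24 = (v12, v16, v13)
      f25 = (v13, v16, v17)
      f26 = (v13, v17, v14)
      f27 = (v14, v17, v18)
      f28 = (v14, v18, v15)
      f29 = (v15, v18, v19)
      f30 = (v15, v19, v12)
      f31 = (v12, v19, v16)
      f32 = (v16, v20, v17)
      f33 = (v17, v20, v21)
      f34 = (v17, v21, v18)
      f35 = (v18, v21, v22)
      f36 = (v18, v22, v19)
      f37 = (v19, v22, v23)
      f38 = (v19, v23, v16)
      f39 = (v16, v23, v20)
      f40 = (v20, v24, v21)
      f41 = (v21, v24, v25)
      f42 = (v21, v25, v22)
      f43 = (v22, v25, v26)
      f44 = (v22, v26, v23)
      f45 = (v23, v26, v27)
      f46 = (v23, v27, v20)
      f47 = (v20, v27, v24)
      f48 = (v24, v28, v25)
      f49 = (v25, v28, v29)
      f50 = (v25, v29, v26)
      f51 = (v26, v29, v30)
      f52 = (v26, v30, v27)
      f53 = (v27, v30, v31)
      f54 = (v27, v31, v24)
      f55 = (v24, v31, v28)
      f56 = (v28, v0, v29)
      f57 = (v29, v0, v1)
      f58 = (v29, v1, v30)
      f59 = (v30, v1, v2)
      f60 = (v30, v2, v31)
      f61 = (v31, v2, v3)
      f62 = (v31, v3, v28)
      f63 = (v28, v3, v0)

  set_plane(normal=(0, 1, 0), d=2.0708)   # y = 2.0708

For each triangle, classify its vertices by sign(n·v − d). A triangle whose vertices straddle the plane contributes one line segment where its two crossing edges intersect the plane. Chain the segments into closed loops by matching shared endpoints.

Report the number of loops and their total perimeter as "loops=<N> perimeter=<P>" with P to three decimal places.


Straddling triangles (18 of 64):
  (v0,v4,v1) [-+-] → (2.24221, 2.0708, 0)–(2.20184, 2.0708, 0.0403631)  len=0.0571
  (v1,v4,v5) [-+-] → (2.20184, 2.0708, 0.0403631)–(2.0708, 2.0708, 0.171399)  len=0.1853
  (v0,v7,v4) [--+] → (2.0708, 2.0708, -0.171399)–(2.24221, 2.0708, 0)  len=0.2424
  (v4,v8,v5) [++-] → (1.21102, 2.0708, 0.527535)–(2.0708, 2.0708, 0.171399)  len=0.9306
  (v5,v8,v9) [-++] → (1.21102, 2.0708, 0.527535)–(0.722269, 2.0708, 0.73)  len=0.5290
  (v5,v9,v6) [-+-] → (0.722269, 2.0708, 0.73)–(0.286691, 2.0708, 0.549536)  len=0.4715
  (v6,v9,v10) [-+-] → (0.286691, 2.0708, 0.549536)–(0, 2.0708, 0.4308)  len=0.3103
  (v7,v10,v11) [--+] → (0, 2.0708, -0.4308)–(0.722269, 2.0708, -0.73)  len=0.7818
  (v7,v11,v4) [-++] → (0.722269, 2.0708, -0.73)–(2.0708, 2.0708, -0.171399)  len=1.4596
  (v9,v12,v13) [++-] → (-2.0708, 2.0708, 0.171399)–(-0.722269, 2.0708, 0.73)  len=1.4596
  (v9,v13,v10) [+--] → (-0.722269, 2.0708, 0.73)–(0, 2.0708, 0.4308)  len=0.7818
  (v10,v14,v11) [--+] → (-0.286691, 2.0708, -0.549536)–(0, 2.0708, -0.4308)  len=0.3103
  (v11,v14,v15) [+--] → (-0.286691, 2.0708, -0.549536)–(-0.722269, 2.0708, -0.73)  len=0.4715
  (v11,v15,v8) [+-+] → (-0.722269, 2.0708, -0.73)–(-1.21102, 2.0708, -0.527535)  len=0.5290
  (v8,v15,v12) [+-+] → (-1.21102, 2.0708, -0.527535)–(-2.0708, 2.0708, -0.171399)  len=0.9306
  (v12,v16,v13) [+--] → (-2.24221, 2.0708, 0)–(-2.0708, 2.0708, 0.171399)  len=0.2424
  (v15,v19,v12) [--+] → (-2.20184, 2.0708, -0.0403631)–(-2.0708, 2.0708, -0.171399)  len=0.1853
  (v12,v19,v16) [+--] → (-2.20184, 2.0708, -0.0403631)–(-2.24221, 2.0708, 0)  len=0.0571

Chained into 1 loop(s):
  loop 1: 18 segments, perimeter = 9.9353
Total perimeter = 9.935

loops=1 perimeter=9.935


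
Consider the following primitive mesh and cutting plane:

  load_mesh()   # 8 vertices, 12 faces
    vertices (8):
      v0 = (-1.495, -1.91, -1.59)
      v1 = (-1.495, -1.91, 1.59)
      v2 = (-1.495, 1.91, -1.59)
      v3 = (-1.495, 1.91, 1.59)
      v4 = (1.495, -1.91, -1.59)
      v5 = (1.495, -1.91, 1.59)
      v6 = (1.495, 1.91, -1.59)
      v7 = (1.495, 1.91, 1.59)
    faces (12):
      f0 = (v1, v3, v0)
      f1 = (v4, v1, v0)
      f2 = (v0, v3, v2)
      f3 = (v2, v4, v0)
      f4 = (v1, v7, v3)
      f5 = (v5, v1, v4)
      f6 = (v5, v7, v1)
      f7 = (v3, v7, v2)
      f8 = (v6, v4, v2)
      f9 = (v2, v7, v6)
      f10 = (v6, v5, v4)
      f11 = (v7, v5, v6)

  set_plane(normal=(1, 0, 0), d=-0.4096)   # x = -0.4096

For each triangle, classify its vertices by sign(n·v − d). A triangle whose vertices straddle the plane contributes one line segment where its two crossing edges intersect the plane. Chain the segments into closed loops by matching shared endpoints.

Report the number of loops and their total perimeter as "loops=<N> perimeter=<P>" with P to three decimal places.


Straddling triangles (8 of 12):
  (v4,v1,v0) [+--] → (-0.4096, -1.91, 0.435628)–(-0.4096, -1.91, -1.59)  len=2.0256
  (v2,v4,v0) [-+-] → (-0.4096, 0.523302, -1.59)–(-0.4096, -1.91, -1.59)  len=2.4333
  (v1,v7,v3) [-+-] → (-0.4096, -0.523302, 1.59)–(-0.4096, 1.91, 1.59)  len=2.4333
  (v5,v1,v4) [+-+] → (-0.4096, -1.91, 1.59)–(-0.4096, -1.91, 0.435628)  len=1.1544
  (v5,v7,v1) [++-] → (-0.4096, -0.523302, 1.59)–(-0.4096, -1.91, 1.59)  len=1.3867
  (v3,v7,v2) [-+-] → (-0.4096, 1.91, 1.59)–(-0.4096, 1.91, -0.435628)  len=2.0256
  (v6,v4,v2) [++-] → (-0.4096, 0.523302, -1.59)–(-0.4096, 1.91, -1.59)  len=1.3867
  (v2,v7,v6) [-++] → (-0.4096, 1.91, -0.435628)–(-0.4096, 1.91, -1.59)  len=1.1544

Chained into 1 loop(s):
  loop 1: 8 segments, perimeter = 14.0000
Total perimeter = 14.000

loops=1 perimeter=14.000


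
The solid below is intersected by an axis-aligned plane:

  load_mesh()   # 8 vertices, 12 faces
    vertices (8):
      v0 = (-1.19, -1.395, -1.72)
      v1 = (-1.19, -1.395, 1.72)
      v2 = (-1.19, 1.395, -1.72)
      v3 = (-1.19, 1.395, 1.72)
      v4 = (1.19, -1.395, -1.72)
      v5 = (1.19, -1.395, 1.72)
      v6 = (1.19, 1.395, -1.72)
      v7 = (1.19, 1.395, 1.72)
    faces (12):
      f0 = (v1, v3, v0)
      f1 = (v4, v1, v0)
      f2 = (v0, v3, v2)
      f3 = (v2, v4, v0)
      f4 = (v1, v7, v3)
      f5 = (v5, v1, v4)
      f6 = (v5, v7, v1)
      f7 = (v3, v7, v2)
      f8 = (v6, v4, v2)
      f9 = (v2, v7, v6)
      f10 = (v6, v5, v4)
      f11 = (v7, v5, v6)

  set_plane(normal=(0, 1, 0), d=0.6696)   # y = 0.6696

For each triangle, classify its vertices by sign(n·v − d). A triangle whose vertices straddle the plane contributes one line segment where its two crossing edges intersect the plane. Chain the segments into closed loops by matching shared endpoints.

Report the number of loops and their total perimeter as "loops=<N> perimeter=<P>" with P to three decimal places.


loops=1 perimeter=11.640

Straddling triangles (8 of 12):
  (v1,v3,v0) [-+-] → (-1.19, 0.6696, 1.72)–(-1.19, 0.6696, 0.8256)  len=0.8944
  (v0,v3,v2) [-++] → (-1.19, 0.6696, 0.8256)–(-1.19, 0.6696, -1.72)  len=2.5456
  (v2,v4,v0) [+--] → (-0.5712, 0.6696, -1.72)–(-1.19, 0.6696, -1.72)  len=0.6188
  (v1,v7,v3) [-++] → (0.5712, 0.6696, 1.72)–(-1.19, 0.6696, 1.72)  len=1.7612
  (v5,v7,v1) [-+-] → (1.19, 0.6696, 1.72)–(0.5712, 0.6696, 1.72)  len=0.6188
  (v6,v4,v2) [+-+] → (1.19, 0.6696, -1.72)–(-0.5712, 0.6696, -1.72)  len=1.7612
  (v6,v5,v4) [+--] → (1.19, 0.6696, -0.8256)–(1.19, 0.6696, -1.72)  len=0.8944
  (v7,v5,v6) [+-+] → (1.19, 0.6696, 1.72)–(1.19, 0.6696, -0.8256)  len=2.5456

Chained into 1 loop(s):
  loop 1: 8 segments, perimeter = 11.6400
Total perimeter = 11.640


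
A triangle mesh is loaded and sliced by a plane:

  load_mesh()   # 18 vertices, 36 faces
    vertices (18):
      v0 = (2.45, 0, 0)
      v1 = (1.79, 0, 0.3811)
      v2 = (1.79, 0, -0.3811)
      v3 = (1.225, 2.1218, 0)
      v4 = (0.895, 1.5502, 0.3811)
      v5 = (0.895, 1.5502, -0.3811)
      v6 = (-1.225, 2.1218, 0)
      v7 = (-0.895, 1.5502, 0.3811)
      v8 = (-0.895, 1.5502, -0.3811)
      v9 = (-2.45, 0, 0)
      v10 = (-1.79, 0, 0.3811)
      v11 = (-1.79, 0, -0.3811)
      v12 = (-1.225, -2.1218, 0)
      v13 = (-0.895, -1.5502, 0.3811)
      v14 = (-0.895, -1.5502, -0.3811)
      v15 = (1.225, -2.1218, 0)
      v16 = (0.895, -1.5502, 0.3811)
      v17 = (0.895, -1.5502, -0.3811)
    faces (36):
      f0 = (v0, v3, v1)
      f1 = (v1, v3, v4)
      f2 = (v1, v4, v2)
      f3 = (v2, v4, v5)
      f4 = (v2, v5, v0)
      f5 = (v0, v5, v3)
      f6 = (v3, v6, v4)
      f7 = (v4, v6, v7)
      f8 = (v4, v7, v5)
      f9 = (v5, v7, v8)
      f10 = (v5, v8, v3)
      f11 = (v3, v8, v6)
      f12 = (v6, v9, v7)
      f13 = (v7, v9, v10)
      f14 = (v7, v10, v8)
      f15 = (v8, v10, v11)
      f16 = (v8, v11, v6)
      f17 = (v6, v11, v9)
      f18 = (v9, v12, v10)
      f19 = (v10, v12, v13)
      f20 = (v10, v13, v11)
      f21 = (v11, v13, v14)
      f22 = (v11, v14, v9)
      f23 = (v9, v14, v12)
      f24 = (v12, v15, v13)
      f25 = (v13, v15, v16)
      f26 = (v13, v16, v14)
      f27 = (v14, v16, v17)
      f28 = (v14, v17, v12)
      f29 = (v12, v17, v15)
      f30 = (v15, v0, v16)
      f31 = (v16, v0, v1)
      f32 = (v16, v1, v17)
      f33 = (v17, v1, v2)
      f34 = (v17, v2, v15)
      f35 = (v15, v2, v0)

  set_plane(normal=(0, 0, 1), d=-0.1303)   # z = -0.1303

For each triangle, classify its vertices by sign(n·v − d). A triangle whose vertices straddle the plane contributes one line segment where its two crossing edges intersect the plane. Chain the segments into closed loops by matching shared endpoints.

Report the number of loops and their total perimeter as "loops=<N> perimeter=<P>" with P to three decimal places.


Straddling triangles (24 of 36):
  (v1,v4,v2) [++-] → (1.4955, 0.510089, -0.1303)–(1.79, 0, -0.1303)  len=0.5890
  (v2,v4,v5) [-+-] → (1.4955, 0.510089, -0.1303)–(0.895, 1.5502, -0.1303)  len=1.2010
  (v2,v5,v0) [--+] → (1.91834, 0.530021, -0.1303)–(2.22434, 0, -0.1303)  len=0.6120
  (v0,v5,v3) [+-+] → (1.91834, 0.530021, -0.1303)–(1.11217, 1.92637, -0.1303)  len=1.6124
  (v4,v7,v5) [++-] → (0.306005, 1.5502, -0.1303)–(0.895, 1.5502, -0.1303)  len=0.5890
  (v5,v7,v8) [-+-] → (0.306005, 1.5502, -0.1303)–(-0.895, 1.5502, -0.1303)  len=1.2010
  (v5,v8,v3) [--+] → (0.500161, 1.92637, -0.1303)–(1.11217, 1.92637, -0.1303)  len=0.6120
  (v3,v8,v6) [+-+] → (0.500161, 1.92637, -0.1303)–(-1.11217, 1.92637, -0.1303)  len=1.6123
  (v7,v10,v8) [++-] → (-1.1895, 1.04011, -0.1303)–(-0.895, 1.5502, -0.1303)  len=0.5890
  (v8,v10,v11) [-+-] → (-1.1895, 1.04011, -0.1303)–(-1.79, 0, -0.1303)  len=1.2010
  (v8,v11,v6) [--+] → (-1.41818, 1.39635, -0.1303)–(-1.11217, 1.92637, -0.1303)  len=0.6120
  (v6,v11,v9) [+-+] → (-1.41818, 1.39635, -0.1303)–(-2.22434, 0, -0.1303)  len=1.6124
  (v10,v13,v11) [++-] → (-1.4955, -0.510089, -0.1303)–(-1.79, 0, -0.1303)  len=0.5890
  (v11,v13,v14) [-+-] → (-1.4955, -0.510089, -0.1303)–(-0.895, -1.5502, -0.1303)  len=1.2010
  (v11,v14,v9) [--+] → (-1.91834, -0.530021, -0.1303)–(-2.22434, 0, -0.1303)  len=0.6120
  (v9,v14,v12) [+-+] → (-1.91834, -0.530021, -0.1303)–(-1.11217, -1.92637, -0.1303)  len=1.6124
  (v13,v16,v14) [++-] → (-0.306005, -1.5502, -0.1303)–(-0.895, -1.5502, -0.1303)  len=0.5890
  (v14,v16,v17) [-+-] → (-0.306005, -1.5502, -0.1303)–(0.895, -1.5502, -0.1303)  len=1.2010
  (v14,v17,v12) [--+] → (-0.500161, -1.92637, -0.1303)–(-1.11217, -1.92637, -0.1303)  len=0.6120
  (v12,v17,v15) [+-+] → (-0.500161, -1.92637, -0.1303)–(1.11217, -1.92637, -0.1303)  len=1.6123
  (v16,v1,v17) [++-] → (1.1895, -1.04011, -0.1303)–(0.895, -1.5502, -0.1303)  len=0.5890
  (v17,v1,v2) [-+-] → (1.1895, -1.04011, -0.1303)–(1.79, 0, -0.1303)  len=1.2010
  (v17,v2,v15) [--+] → (1.41818, -1.39635, -0.1303)–(1.11217, -1.92637, -0.1303)  len=0.6120
  (v15,v2,v0) [+-+] → (1.41818, -1.39635, -0.1303)–(2.22434, 0, -0.1303)  len=1.6124

Chained into 2 loop(s):
  loop 1: 12 segments, perimeter = 10.7401
  loop 2: 12 segments, perimeter = 13.3462
Total perimeter = 24.086

loops=2 perimeter=24.086


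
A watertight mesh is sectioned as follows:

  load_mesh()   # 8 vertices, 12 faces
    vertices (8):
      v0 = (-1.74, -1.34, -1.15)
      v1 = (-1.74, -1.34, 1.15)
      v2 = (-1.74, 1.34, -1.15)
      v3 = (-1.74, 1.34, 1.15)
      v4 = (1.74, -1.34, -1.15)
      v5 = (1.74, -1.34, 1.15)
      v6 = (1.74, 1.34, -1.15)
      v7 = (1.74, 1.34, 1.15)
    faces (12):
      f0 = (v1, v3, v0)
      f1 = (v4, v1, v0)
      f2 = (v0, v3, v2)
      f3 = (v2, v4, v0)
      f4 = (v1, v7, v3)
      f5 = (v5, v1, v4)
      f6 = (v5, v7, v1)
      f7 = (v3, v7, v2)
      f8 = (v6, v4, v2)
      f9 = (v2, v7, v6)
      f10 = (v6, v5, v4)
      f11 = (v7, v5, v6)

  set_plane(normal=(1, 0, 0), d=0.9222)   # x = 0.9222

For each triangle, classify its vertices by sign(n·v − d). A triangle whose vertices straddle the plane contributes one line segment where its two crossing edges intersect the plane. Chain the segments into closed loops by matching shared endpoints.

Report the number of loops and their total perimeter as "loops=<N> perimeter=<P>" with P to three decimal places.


Straddling triangles (8 of 12):
  (v4,v1,v0) [+--] → (0.9222, -1.34, -0.6095)–(0.9222, -1.34, -1.15)  len=0.5405
  (v2,v4,v0) [-+-] → (0.9222, -0.7102, -1.15)–(0.9222, -1.34, -1.15)  len=0.6298
  (v1,v7,v3) [-+-] → (0.9222, 0.7102, 1.15)–(0.9222, 1.34, 1.15)  len=0.6298
  (v5,v1,v4) [+-+] → (0.9222, -1.34, 1.15)–(0.9222, -1.34, -0.6095)  len=1.7595
  (v5,v7,v1) [++-] → (0.9222, 0.7102, 1.15)–(0.9222, -1.34, 1.15)  len=2.0502
  (v3,v7,v2) [-+-] → (0.9222, 1.34, 1.15)–(0.9222, 1.34, 0.6095)  len=0.5405
  (v6,v4,v2) [++-] → (0.9222, -0.7102, -1.15)–(0.9222, 1.34, -1.15)  len=2.0502
  (v2,v7,v6) [-++] → (0.9222, 1.34, 0.6095)–(0.9222, 1.34, -1.15)  len=1.7595

Chained into 1 loop(s):
  loop 1: 8 segments, perimeter = 9.9600
Total perimeter = 9.960

loops=1 perimeter=9.960


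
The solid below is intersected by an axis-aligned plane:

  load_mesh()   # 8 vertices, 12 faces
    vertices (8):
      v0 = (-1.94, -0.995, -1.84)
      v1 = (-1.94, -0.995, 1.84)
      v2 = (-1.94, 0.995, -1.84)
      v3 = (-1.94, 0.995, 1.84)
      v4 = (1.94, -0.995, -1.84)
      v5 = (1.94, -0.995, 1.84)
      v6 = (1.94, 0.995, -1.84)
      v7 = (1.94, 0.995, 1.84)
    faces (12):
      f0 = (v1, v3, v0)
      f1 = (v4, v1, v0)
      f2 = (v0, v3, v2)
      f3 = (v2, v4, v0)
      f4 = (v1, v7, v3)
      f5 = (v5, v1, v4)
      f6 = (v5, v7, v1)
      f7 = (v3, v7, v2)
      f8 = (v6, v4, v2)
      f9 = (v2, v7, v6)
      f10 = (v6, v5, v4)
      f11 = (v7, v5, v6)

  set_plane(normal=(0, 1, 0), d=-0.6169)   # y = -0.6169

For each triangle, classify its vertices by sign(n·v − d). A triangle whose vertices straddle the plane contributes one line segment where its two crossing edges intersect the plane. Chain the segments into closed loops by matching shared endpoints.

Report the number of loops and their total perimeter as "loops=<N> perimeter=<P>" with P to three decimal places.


loops=1 perimeter=15.120

Straddling triangles (8 of 12):
  (v1,v3,v0) [-+-] → (-1.94, -0.6169, 1.84)–(-1.94, -0.6169, -1.1408)  len=2.9808
  (v0,v3,v2) [-++] → (-1.94, -0.6169, -1.1408)–(-1.94, -0.6169, -1.84)  len=0.6992
  (v2,v4,v0) [+--] → (1.2028, -0.6169, -1.84)–(-1.94, -0.6169, -1.84)  len=3.1428
  (v1,v7,v3) [-++] → (-1.2028, -0.6169, 1.84)–(-1.94, -0.6169, 1.84)  len=0.7372
  (v5,v7,v1) [-+-] → (1.94, -0.6169, 1.84)–(-1.2028, -0.6169, 1.84)  len=3.1428
  (v6,v4,v2) [+-+] → (1.94, -0.6169, -1.84)–(1.2028, -0.6169, -1.84)  len=0.7372
  (v6,v5,v4) [+--] → (1.94, -0.6169, 1.1408)–(1.94, -0.6169, -1.84)  len=2.9808
  (v7,v5,v6) [+-+] → (1.94, -0.6169, 1.84)–(1.94, -0.6169, 1.1408)  len=0.6992

Chained into 1 loop(s):
  loop 1: 8 segments, perimeter = 15.1200
Total perimeter = 15.120


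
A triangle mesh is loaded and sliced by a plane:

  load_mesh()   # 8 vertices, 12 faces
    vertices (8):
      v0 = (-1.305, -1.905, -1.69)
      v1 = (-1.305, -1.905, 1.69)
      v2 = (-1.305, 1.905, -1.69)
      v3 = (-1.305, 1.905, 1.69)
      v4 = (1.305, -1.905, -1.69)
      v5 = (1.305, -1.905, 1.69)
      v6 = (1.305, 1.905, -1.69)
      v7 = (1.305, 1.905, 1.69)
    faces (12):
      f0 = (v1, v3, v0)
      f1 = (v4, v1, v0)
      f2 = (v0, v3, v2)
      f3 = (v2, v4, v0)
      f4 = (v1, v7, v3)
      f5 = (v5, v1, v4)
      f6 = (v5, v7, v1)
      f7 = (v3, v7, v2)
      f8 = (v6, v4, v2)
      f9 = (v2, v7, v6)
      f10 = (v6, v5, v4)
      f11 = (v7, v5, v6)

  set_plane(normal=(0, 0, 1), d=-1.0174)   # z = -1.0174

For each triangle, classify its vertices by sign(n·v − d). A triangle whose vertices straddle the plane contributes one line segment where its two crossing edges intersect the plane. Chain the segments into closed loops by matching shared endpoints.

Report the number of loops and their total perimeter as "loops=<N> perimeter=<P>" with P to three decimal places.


Straddling triangles (8 of 12):
  (v1,v3,v0) [++-] → (-1.305, -1.14683, -1.0174)–(-1.305, -1.905, -1.0174)  len=0.7582
  (v4,v1,v0) [-+-] → (0.785625, -1.905, -1.0174)–(-1.305, -1.905, -1.0174)  len=2.0906
  (v0,v3,v2) [-+-] → (-1.305, -1.14683, -1.0174)–(-1.305, 1.905, -1.0174)  len=3.0518
  (v5,v1,v4) [++-] → (0.785625, -1.905, -1.0174)–(1.305, -1.905, -1.0174)  len=0.5194
  (v3,v7,v2) [++-] → (-0.785625, 1.905, -1.0174)–(-1.305, 1.905, -1.0174)  len=0.5194
  (v2,v7,v6) [-+-] → (-0.785625, 1.905, -1.0174)–(1.305, 1.905, -1.0174)  len=2.0906
  (v6,v5,v4) [-+-] → (1.305, 1.14683, -1.0174)–(1.305, -1.905, -1.0174)  len=3.0518
  (v7,v5,v6) [++-] → (1.305, 1.14683, -1.0174)–(1.305, 1.905, -1.0174)  len=0.7582

Chained into 1 loop(s):
  loop 1: 8 segments, perimeter = 12.8400
Total perimeter = 12.840

loops=1 perimeter=12.840


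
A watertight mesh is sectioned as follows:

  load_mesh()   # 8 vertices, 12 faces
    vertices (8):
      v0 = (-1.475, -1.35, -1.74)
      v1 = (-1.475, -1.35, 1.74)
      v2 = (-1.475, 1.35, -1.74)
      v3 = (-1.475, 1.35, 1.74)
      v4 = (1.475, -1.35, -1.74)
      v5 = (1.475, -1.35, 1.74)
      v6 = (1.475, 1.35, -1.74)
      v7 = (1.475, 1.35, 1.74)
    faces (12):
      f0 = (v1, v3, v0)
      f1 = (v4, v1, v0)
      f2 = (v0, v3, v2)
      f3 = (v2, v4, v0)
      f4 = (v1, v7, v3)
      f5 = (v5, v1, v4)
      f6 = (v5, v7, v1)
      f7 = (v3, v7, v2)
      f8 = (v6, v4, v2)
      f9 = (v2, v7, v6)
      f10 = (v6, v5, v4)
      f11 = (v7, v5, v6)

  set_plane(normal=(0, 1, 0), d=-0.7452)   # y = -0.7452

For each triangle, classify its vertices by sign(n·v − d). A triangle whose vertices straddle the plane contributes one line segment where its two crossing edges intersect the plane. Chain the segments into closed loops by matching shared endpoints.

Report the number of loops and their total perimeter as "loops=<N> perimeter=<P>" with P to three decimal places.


loops=1 perimeter=12.860

Straddling triangles (8 of 12):
  (v1,v3,v0) [-+-] → (-1.475, -0.7452, 1.74)–(-1.475, -0.7452, -0.96048)  len=2.7005
  (v0,v3,v2) [-++] → (-1.475, -0.7452, -0.96048)–(-1.475, -0.7452, -1.74)  len=0.7795
  (v2,v4,v0) [+--] → (0.8142, -0.7452, -1.74)–(-1.475, -0.7452, -1.74)  len=2.2892
  (v1,v7,v3) [-++] → (-0.8142, -0.7452, 1.74)–(-1.475, -0.7452, 1.74)  len=0.6608
  (v5,v7,v1) [-+-] → (1.475, -0.7452, 1.74)–(-0.8142, -0.7452, 1.74)  len=2.2892
  (v6,v4,v2) [+-+] → (1.475, -0.7452, -1.74)–(0.8142, -0.7452, -1.74)  len=0.6608
  (v6,v5,v4) [+--] → (1.475, -0.7452, 0.96048)–(1.475, -0.7452, -1.74)  len=2.7005
  (v7,v5,v6) [+-+] → (1.475, -0.7452, 1.74)–(1.475, -0.7452, 0.96048)  len=0.7795

Chained into 1 loop(s):
  loop 1: 8 segments, perimeter = 12.8600
Total perimeter = 12.860


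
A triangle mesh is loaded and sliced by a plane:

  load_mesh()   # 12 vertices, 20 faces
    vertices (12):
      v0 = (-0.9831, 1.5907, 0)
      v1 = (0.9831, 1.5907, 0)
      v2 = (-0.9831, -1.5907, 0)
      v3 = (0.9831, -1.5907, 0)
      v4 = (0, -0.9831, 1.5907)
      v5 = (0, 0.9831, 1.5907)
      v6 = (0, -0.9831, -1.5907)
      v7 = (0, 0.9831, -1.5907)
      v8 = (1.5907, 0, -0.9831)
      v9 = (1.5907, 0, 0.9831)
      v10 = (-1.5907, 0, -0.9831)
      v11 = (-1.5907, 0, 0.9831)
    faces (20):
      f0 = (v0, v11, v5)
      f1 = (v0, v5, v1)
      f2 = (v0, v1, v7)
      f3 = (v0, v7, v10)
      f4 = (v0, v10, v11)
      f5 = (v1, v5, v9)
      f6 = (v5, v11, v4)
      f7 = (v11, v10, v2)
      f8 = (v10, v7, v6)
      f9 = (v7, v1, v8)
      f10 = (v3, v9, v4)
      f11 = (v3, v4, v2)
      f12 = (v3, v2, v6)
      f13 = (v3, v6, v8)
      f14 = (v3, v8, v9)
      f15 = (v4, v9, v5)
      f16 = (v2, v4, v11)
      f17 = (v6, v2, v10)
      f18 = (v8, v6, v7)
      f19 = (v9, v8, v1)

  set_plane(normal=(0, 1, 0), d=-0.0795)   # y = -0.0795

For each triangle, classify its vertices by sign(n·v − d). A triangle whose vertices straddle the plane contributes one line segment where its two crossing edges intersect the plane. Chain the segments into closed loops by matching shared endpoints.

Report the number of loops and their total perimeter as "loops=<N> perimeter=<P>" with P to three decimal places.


Straddling triangles (10 of 20):
  (v5,v11,v4) [++-] → (-1.46207, -0.0795, 1.03223)–(0, -0.0795, 1.5907)  len=1.5651
  (v11,v10,v2) [++-] → (-1.56033, -0.0795, -0.933967)–(-1.56033, -0.0795, 0.933967)  len=1.8679
  (v10,v7,v6) [++-] → (0, -0.0795, -1.5907)–(-1.46207, -0.0795, -1.03223)  len=1.5651
  (v3,v9,v4) [-+-] → (1.56033, -0.0795, 0.933967)–(1.46207, -0.0795, 1.03223)  len=0.1390
  (v3,v6,v8) [--+] → (1.46207, -0.0795, -1.03223)–(1.56033, -0.0795, -0.933967)  len=0.1390
  (v3,v8,v9) [-++] → (1.56033, -0.0795, -0.933967)–(1.56033, -0.0795, 0.933967)  len=1.8679
  (v4,v9,v5) [-++] → (1.46207, -0.0795, 1.03223)–(0, -0.0795, 1.5907)  len=1.5651
  (v2,v4,v11) [--+] → (-1.46207, -0.0795, 1.03223)–(-1.56033, -0.0795, 0.933967)  len=0.1390
  (v6,v2,v10) [--+] → (-1.56033, -0.0795, -0.933967)–(-1.46207, -0.0795, -1.03223)  len=0.1390
  (v8,v6,v7) [+-+] → (1.46207, -0.0795, -1.03223)–(0, -0.0795, -1.5907)  len=1.5651

Chained into 1 loop(s):
  loop 1: 10 segments, perimeter = 10.5521
Total perimeter = 10.552

loops=1 perimeter=10.552


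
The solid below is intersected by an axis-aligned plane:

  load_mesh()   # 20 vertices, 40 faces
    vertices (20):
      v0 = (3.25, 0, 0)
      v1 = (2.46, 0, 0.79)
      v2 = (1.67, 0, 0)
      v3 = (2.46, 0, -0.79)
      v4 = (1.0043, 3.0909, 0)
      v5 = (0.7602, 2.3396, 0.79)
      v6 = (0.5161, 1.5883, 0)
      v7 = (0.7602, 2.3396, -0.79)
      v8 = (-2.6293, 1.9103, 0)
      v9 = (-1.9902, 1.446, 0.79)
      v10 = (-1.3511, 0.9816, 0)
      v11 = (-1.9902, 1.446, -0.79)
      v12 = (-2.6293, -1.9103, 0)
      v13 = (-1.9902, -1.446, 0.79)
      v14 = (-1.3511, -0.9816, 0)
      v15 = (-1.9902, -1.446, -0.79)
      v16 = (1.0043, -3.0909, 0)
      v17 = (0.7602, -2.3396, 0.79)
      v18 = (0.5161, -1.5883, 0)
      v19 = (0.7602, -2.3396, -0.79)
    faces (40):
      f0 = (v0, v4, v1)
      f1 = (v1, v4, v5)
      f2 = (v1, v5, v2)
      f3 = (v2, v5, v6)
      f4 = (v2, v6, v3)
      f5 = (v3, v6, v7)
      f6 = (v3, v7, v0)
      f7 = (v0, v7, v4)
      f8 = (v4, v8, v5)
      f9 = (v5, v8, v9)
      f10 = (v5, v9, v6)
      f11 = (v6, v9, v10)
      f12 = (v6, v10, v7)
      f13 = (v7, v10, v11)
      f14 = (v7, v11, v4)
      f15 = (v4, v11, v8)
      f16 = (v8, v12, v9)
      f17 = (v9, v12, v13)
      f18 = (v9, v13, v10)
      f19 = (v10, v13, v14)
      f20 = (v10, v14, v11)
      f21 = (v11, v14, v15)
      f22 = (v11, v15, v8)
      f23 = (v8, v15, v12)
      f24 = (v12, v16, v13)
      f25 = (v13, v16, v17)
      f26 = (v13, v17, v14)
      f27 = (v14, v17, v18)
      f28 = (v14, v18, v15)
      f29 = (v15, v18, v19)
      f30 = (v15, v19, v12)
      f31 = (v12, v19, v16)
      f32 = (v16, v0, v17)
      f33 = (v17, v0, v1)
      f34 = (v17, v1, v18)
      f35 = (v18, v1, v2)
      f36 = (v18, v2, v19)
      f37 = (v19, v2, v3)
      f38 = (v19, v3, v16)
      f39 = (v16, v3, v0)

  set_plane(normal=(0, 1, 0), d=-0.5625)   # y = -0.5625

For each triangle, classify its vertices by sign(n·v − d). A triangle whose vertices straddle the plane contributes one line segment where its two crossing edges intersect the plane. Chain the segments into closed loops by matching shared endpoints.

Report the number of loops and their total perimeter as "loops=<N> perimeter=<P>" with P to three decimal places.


loops=2 perimeter=8.533

Straddling triangles (16 of 40):
  (v8,v12,v9) [+-+] → (-2.6293, -0.5625, 0)–(-2.37265, -0.5625, 0.317243)  len=0.4081
  (v9,v12,v13) [+--] → (-2.37265, -0.5625, 0.317243)–(-1.9902, -0.5625, 0.79)  len=0.6081
  (v9,v13,v10) [+-+] → (-1.9902, -0.5625, 0.79)–(-1.75761, -0.5625, 0.502488)  len=0.3698
  (v10,v13,v14) [+--] → (-1.75761, -0.5625, 0.502488)–(-1.3511, -0.5625, 0)  len=0.6463
  (v10,v14,v11) [+-+] → (-1.3511, -0.5625, 0)–(-1.46143, -0.5625, -0.136385)  len=0.1754
  (v11,v14,v15) [+--] → (-1.46143, -0.5625, -0.136385)–(-1.9902, -0.5625, -0.79)  len=0.8407
  (v11,v15,v8) [+-+] → (-1.9902, -0.5625, -0.79)–(-2.15843, -0.5625, -0.582043)  len=0.2675
  (v8,v15,v12) [+--] → (-2.15843, -0.5625, -0.582043)–(-2.6293, -0.5625, 0)  len=0.7487
  (v16,v0,v17) [-+-] → (2.84131, -0.5625, 0)–(2.65139, -0.5625, 0.189936)  len=0.2686
  (v17,v0,v1) [-++] → (2.65139, -0.5625, 0.189936)–(2.05132, -0.5625, 0.79)  len=0.8486
  (v17,v1,v18) [-+-] → (2.05132, -0.5625, 0.79)–(1.77156, -0.5625, 0.51022)  len=0.3957
  (v18,v1,v2) [-++] → (1.77156, -0.5625, 0.51022)–(1.26134, -0.5625, 0)  len=0.7216
  (v18,v2,v19) [-+-] → (1.26134, -0.5625, 0)–(1.45126, -0.5625, -0.189936)  len=0.2686
  (v19,v2,v3) [-++] → (1.45126, -0.5625, -0.189936)–(2.05132, -0.5625, -0.79)  len=0.8486
  (v19,v3,v16) [-+-] → (2.05132, -0.5625, -0.79)–(2.19508, -0.5625, -0.646231)  len=0.2033
  (v16,v3,v0) [-++] → (2.19508, -0.5625, -0.646231)–(2.84131, -0.5625, 0)  len=0.9139

Chained into 2 loop(s):
  loop 1: 8 segments, perimeter = 4.0646
  loop 2: 8 segments, perimeter = 4.4689
Total perimeter = 8.533
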